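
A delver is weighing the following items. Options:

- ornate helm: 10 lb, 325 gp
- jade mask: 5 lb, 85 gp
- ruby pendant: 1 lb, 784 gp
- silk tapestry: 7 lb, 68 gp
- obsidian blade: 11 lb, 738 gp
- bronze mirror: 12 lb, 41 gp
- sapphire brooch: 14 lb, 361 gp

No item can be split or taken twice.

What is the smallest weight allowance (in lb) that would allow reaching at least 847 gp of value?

6

Look for the lowest-weight combination reaching 847.
jade mask + ruby pendant reaches 869 using 6 lb.
Any bundle with less than 6 lb falls short of 847.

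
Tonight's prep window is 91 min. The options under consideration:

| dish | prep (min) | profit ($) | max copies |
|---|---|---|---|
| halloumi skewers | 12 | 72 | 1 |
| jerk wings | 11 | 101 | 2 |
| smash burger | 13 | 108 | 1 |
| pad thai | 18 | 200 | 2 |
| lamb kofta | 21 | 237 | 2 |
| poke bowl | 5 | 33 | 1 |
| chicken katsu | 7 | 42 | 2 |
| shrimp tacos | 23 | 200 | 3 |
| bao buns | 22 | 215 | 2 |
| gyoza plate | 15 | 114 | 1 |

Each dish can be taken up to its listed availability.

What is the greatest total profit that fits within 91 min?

982

Filling by ratio: jerk wings + 2×pad thai + 2×lamb kofta for 975, with 2 min left unused.
The 11 min tied up in jerk wings is better spent on smash burger — total rises to 982 (91 min).
That's the maximum — no swap from here does better than 982.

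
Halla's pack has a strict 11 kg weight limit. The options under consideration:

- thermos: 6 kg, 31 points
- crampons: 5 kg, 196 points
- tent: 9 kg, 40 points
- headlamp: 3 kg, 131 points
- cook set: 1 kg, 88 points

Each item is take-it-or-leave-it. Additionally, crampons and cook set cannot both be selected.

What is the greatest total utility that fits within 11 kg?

327

Best packing: crampons + headlamp — 8 kg, 327 total.
Nothing else feasible within 11 kg beats 327.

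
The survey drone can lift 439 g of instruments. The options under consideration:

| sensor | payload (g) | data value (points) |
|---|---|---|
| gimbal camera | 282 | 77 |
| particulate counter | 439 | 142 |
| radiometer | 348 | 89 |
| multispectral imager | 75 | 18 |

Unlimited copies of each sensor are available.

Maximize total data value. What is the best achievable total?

By data value per g: particulate counter 0.32, gimbal camera 0.27, radiometer 0.26 lead.
Taking particulate counter: 439 g used, 142 in data value.
Every other selection either busts 439 g or fails to beat 142.

142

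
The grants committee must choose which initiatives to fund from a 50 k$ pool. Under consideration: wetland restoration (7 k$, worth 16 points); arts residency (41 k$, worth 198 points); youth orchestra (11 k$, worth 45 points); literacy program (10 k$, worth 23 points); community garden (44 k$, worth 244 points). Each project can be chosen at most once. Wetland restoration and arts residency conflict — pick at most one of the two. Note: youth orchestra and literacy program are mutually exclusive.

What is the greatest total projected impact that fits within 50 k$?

The ratio ordering already packs tightly: community garden, 44 k$, 244.
Every other selection either busts 50 k$ or breaks a pairing rule or fails to beat 244.

244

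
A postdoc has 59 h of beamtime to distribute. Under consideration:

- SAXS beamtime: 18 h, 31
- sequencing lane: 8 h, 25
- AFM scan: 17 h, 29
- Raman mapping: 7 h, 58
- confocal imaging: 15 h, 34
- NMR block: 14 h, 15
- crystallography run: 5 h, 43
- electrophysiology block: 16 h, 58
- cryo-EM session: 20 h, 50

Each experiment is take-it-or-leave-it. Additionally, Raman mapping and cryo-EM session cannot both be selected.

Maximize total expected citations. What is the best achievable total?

Sequencing lane + Raman mapping + confocal imaging + crystallography run + electrophysiology block uses 51 of the 59 h and totals 218.

218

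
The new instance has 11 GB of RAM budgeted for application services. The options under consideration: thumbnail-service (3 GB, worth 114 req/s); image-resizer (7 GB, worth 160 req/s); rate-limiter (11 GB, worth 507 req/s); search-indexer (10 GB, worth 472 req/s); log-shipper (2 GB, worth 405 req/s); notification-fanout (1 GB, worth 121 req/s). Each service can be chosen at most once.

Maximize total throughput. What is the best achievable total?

Ranking by ratio (throughput/GB): log-shipper 202.50, notification-fanout 121.00, search-indexer 47.20, rate-limiter 46.09.
Greedy by ratio would take thumbnail-service + log-shipper + notification-fanout: 6 GB used, total 640.
Dropping thumbnail-service frees 3 GB; slotting in image-resizer (7 GB) lifts the total to 686 at 10 GB.
The closest alternative, thumbnail-service + log-shipper + notification-fanout, reaches only 640.

686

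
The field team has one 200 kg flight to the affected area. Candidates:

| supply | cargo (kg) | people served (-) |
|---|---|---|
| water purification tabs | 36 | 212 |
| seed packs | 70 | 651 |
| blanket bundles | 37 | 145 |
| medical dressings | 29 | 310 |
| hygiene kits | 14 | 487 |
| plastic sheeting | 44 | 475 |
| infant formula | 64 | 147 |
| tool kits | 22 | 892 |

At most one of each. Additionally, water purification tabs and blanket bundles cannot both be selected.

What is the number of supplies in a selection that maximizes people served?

Best achievable people served is 2815.
For example seed packs + medical dressings + hygiene kits + plastic sheeting + tool kits achieves it, using 179 kg.
Any selection reaching 2815 contains exactly 5 supplies.

5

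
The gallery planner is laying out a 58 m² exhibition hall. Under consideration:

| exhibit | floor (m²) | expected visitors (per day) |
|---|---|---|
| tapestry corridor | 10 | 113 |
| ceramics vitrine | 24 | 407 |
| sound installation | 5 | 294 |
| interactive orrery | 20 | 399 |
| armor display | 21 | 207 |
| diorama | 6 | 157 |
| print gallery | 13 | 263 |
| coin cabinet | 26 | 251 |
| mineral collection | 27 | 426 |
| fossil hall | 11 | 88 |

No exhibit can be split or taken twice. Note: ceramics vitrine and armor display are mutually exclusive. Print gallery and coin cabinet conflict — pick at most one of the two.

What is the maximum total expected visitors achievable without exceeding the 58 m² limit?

1276

By expected visitors per m²: sound installation 58.80, diorama 26.17, print gallery 20.23 lead.
A density-first pass picks tapestry corridor + sound installation + interactive orrery + diorama + print gallery — 1226 at 54 m².
Replace tapestry corridor and print gallery with mineral collection: the trade gains 50 net, giving 1276 at 58 m².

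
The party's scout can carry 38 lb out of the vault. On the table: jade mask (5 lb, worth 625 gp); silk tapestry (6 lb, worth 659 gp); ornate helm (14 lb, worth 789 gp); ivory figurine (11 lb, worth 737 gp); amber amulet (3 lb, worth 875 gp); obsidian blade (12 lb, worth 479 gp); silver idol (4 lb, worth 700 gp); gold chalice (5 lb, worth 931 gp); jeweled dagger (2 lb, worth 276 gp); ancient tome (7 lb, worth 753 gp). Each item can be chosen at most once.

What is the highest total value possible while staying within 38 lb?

The ratio heuristic lands on jade mask + silk tapestry + amber amulet + silver idol + gold chalice + jeweled dagger + ancient tome (4819) but leaves 6 lb idle.
Dropping jade mask frees 5 lb; slotting in ivory figurine (11 lb) lifts the total to 4931 at 38 lb.
Runner-up jade mask + ivory figurine + amber amulet + silver idol + gold chalice + jeweled dagger + ancient tome tops out at 4897.

4931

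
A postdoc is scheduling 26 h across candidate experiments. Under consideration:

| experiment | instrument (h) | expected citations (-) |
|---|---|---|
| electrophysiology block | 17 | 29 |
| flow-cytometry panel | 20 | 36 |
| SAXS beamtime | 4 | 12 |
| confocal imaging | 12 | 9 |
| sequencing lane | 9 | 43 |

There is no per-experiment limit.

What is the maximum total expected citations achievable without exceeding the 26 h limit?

The ratio ordering already packs tightly: 2×SAXS beamtime + 2×sequencing lane, 26 h, 110.
That's the maximum — no swap from here does better than 110.

110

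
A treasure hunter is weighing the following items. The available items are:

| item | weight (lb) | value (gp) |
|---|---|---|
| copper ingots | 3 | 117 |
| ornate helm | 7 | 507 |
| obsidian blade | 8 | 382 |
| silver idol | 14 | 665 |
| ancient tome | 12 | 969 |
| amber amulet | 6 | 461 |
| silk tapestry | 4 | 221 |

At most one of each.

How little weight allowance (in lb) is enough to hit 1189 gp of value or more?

16

Need the lightest bundle worth ≥ 1189.
ancient tome + silk tapestry: 1190 value at 16 lb.
Below 16 lb the best achievable stays under 1189.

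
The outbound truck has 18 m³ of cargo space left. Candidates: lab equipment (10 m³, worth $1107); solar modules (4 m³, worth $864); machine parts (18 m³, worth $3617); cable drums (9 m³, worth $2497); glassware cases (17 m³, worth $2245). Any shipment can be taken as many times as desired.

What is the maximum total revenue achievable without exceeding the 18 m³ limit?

Taking 2×cable drums: 18 m³ used, 4994 in revenue.

4994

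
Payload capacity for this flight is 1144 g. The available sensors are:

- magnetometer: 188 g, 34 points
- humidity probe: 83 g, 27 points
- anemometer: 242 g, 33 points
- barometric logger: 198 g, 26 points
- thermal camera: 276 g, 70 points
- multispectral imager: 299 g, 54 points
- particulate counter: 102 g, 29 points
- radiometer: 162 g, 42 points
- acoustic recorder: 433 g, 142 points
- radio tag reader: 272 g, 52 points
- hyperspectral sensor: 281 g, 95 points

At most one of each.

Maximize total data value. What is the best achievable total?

Greedy by ratio would take humidity probe + particulate counter + radiometer + acoustic recorder + hyperspectral sensor: 1061 g used, total 335.
Replace humidity probe and radiometer with thermal camera: the trade gains 1 net, giving 336 at 1092 g.
An exhaustive check of the 2048 subsets confirms 336.

336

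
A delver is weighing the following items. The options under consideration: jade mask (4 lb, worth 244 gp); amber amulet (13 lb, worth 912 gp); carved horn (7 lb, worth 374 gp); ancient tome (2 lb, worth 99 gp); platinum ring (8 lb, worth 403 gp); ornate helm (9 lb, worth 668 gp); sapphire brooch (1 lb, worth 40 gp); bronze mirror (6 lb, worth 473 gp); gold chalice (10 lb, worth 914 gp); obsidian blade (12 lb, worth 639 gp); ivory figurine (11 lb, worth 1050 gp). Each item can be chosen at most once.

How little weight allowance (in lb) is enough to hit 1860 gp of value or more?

Look for the lowest-weight combination reaching 1860.
gold chalice + ivory figurine reaches 1964 using 21 lb.
No combination under 21 lb hits 1860.

21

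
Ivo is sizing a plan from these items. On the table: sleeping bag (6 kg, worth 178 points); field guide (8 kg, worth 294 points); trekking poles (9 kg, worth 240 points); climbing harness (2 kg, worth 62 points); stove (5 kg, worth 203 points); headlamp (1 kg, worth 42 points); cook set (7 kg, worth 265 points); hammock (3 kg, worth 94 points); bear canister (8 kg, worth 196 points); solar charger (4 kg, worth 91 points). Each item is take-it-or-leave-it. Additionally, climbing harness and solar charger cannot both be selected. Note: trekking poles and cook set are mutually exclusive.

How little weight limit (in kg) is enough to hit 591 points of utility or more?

16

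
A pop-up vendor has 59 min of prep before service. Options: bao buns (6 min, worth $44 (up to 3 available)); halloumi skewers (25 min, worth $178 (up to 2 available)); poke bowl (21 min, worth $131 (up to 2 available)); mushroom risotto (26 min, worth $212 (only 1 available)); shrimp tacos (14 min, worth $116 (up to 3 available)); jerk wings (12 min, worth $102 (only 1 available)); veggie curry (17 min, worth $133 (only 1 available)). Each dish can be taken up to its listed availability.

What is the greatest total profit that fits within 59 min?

A density-first pass picks 3×shrimp tacos + jerk wings — 450 at 54 min.
Replace jerk wings with veggie curry: the trade gains 31 net, giving 481 at 59 min.
Nothing else within 59 min beats 481.

481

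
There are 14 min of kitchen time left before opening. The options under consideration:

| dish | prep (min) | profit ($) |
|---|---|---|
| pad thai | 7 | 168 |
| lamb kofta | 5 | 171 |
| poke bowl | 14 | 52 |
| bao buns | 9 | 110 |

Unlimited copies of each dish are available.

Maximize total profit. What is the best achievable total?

Density check — lamb kofta 34.20, pad thai 24.00, bao buns 12.22 are the best per min.
Best packing: 2×lamb kofta — 10 min, 342 total.
Every other selection either busts 14 min or fails to beat 342.

342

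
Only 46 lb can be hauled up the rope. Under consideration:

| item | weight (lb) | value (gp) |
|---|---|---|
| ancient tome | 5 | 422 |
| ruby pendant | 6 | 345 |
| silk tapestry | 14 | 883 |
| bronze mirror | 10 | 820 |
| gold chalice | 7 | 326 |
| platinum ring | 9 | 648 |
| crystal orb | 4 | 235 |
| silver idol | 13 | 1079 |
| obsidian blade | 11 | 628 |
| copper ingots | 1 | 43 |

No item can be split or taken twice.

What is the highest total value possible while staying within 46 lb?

3439

The ratio heuristic lands on ancient tome + bronze mirror + platinum ring + crystal orb + silver idol + copper ingots (3247) but leaves 4 lb idle.
Dropping platinum ring and copper ingots frees 10 lb; slotting in silk tapestry (14 lb) lifts the total to 3439 at 46 lb.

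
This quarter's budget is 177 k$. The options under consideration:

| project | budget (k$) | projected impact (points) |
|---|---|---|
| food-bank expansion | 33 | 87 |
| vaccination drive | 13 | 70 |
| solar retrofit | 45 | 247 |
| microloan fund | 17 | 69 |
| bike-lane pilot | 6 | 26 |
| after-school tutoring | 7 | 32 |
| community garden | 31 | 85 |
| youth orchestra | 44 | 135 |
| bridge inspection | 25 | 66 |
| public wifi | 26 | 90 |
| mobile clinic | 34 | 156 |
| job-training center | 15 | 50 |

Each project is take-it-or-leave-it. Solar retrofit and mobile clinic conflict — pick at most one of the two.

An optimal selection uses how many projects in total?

8

Optimal total is 719.
For example vaccination drive + solar retrofit + microloan fund + bike-lane pilot + after-school tutoring + youth orchestra + public wifi + job-training center achieves it, using 173 k$.
Every optimal selection uses 8 projects.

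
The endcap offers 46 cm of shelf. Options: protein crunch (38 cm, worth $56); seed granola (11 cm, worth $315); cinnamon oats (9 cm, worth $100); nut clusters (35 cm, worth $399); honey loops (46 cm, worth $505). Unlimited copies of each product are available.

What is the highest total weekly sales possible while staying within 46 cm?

1260

Best packing: 4×seed granola — 44 cm, 1260 total.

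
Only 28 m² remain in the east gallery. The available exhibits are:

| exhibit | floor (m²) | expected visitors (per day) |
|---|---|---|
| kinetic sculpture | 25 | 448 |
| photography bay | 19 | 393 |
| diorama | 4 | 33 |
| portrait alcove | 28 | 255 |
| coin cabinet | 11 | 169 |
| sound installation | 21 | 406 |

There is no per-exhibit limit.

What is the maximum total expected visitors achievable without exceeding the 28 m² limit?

Ranking by ratio (expected visitors/m²): photography bay 20.68, sound installation 19.33, kinetic sculpture 17.92, coin cabinet 15.36.
Taking photography bay + 2×diorama: 27 m² used, 459 in expected visitors.
The spare 1 m² is too small for any remaining exhibit, and no exchange beats 459.

459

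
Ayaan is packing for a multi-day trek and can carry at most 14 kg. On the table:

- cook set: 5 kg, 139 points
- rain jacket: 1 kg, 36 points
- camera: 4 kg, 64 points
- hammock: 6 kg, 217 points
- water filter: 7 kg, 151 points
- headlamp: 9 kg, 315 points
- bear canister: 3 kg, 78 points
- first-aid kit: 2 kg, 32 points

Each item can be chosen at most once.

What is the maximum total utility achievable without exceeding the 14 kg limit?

Ranking by ratio (utility/kg): hammock 36.17, rain jacket 36.00, headlamp 35.00, cook set 27.80.
Greedy by ratio would take cook set + rain jacket + hammock + first-aid kit: 14 kg used, total 424.
The 9 kg tied up in rain jacket and hammock and first-aid kit is better spent on headlamp — total rises to 454 (14 kg).
An exhaustive check of the 256 subsets confirms 454.

454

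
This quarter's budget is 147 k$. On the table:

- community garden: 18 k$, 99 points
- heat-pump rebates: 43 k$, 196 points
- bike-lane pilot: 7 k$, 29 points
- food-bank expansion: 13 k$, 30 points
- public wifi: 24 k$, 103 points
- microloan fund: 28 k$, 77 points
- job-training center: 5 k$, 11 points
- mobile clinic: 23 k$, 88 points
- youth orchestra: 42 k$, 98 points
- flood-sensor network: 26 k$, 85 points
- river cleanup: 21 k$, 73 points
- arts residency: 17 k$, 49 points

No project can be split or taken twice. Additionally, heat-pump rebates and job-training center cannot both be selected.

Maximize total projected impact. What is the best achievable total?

608

Best packing: community garden + heat-pump rebates + public wifi + mobile clinic + river cleanup + arts residency — 146 k$, 608 total.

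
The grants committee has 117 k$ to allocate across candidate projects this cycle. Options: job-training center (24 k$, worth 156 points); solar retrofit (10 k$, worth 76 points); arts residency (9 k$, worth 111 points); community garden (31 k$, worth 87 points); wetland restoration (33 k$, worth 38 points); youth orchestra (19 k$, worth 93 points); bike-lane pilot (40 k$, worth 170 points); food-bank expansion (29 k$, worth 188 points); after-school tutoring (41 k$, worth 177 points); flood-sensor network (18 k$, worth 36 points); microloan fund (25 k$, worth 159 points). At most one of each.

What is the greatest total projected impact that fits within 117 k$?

Job-training center + solar retrofit + arts residency + youth orchestra + food-bank expansion + microloan fund uses 116 of the 117 k$ and totals 783.
Runner-up job-training center + solar retrofit + arts residency + food-bank expansion + flood-sensor network + microloan fund tops out at 726.

783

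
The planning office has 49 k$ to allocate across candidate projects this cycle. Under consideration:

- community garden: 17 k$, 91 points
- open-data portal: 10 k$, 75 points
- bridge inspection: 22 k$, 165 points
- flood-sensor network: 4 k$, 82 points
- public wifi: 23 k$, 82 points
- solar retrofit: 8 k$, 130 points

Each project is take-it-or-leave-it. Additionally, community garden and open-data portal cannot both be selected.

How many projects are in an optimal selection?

Best achievable projected impact is 452.
open-data portal + bridge inspection + flood-sensor network + solar retrofit hits 452 at 44 k$.
All optima have 4 projects.

4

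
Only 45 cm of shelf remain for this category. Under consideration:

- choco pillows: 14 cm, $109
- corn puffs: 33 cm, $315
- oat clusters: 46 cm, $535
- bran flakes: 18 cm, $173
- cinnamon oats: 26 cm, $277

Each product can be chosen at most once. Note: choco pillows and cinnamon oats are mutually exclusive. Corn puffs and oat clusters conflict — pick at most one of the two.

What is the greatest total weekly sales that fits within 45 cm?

450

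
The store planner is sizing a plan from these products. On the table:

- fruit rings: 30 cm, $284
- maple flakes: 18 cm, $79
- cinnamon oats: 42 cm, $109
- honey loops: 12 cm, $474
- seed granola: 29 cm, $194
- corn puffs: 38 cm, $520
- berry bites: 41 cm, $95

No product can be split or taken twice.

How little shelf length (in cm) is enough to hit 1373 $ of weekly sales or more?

109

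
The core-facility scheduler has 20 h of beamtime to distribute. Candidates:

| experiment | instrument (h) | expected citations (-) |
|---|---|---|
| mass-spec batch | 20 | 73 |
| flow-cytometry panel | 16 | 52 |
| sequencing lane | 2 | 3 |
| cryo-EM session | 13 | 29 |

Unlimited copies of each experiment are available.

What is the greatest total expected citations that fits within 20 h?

Ranking by ratio (expected citations/h): mass-spec batch 3.65, flow-cytometry panel 3.25, cryo-EM session 2.23, sequencing lane 1.50.
Mass-spec batch uses 20 of the 20 h and totals 73.

73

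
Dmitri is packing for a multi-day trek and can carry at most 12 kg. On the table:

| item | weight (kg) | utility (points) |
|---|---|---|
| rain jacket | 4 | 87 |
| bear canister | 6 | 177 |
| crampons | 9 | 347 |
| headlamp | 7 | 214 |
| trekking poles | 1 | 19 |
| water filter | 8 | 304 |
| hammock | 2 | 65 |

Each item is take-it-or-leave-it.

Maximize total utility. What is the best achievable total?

431

Crampons + trekking poles + hammock uses 12 of the 12 kg and totals 431.
Every other selection either busts 12 kg or fails to beat 431.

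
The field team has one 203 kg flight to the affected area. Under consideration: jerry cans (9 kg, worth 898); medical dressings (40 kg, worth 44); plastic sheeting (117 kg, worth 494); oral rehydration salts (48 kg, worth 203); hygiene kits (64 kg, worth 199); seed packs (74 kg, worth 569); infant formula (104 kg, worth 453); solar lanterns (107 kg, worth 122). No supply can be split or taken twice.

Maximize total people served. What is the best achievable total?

Filling by ratio: jerry cans + seed packs + infant formula for 1920, with 16 kg left unused.
Dropping infant formula frees 104 kg; slotting in plastic sheeting (117 kg) lifts the total to 1961 at 200 kg.
The closest alternative, jerry cans + seed packs + infant formula, reaches only 1920.

1961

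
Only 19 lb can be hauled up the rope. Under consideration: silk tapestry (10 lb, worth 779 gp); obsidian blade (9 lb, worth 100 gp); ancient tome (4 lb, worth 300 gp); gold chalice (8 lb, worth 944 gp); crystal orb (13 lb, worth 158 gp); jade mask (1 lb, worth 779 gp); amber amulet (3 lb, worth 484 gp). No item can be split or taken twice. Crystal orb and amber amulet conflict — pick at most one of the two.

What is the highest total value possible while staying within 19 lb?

2507

Ranking by ratio (value/lb): jade mask 779.00, amber amulet 161.33, gold chalice 118.00.
The ratio ordering already packs tightly: ancient tome + gold chalice + jade mask + amber amulet, 16 lb, 2507.
That's the maximum — no feasible swap from here does better than 2507.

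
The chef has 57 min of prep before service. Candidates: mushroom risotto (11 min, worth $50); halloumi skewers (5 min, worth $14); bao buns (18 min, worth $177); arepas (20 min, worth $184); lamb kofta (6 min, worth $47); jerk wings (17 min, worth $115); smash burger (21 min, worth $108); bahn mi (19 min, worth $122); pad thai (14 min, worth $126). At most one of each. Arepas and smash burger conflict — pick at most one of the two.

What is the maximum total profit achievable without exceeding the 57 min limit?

501

Best packing: halloumi skewers + bao buns + arepas + pad thai — 57 min, 501 total.
Runner-up bao buns + arepas + pad thai tops out at 487.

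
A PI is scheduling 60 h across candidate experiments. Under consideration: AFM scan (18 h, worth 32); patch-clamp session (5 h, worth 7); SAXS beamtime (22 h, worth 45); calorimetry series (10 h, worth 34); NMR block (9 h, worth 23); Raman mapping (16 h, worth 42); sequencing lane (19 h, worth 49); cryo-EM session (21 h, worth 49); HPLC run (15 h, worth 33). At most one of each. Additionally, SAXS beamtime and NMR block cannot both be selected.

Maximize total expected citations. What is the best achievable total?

The ratio heuristic lands on patch-clamp session + calorimetry series + NMR block + Raman mapping + sequencing lane (155) but leaves 1 h idle.
Dropping patch-clamp session and NMR block frees 14 h; slotting in HPLC run (15 h) lifts the total to 158 at 60 h.

158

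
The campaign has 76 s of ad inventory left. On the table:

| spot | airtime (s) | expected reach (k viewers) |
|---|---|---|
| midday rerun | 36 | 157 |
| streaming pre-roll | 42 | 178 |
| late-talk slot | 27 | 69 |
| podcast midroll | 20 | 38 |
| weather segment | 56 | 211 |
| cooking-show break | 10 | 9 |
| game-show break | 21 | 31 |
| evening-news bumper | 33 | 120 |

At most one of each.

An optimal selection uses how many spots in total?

2

Best achievable expected reach is 298.
For example streaming pre-roll + evening-news bumper achieves it, using 75 s.
All optima have 2 spots.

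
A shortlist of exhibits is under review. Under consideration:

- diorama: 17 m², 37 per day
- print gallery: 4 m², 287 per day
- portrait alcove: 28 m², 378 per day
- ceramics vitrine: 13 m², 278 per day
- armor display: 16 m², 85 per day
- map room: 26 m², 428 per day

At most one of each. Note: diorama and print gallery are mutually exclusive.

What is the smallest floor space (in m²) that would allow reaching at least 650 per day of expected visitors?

30

Need the lightest bundle worth ≥ 650.
print gallery + map room: 715 expected visitors at 30 m².
No combination under 30 m² hits 650.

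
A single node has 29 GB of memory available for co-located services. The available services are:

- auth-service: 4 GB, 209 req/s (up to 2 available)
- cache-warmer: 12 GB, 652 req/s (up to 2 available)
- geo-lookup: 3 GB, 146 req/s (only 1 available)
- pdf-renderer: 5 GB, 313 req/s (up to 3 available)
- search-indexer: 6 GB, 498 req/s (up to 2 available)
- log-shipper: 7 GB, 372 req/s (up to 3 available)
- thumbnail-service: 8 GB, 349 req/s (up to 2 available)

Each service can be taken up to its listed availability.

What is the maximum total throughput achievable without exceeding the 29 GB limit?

1994

Filling by ratio: 3×pdf-renderer + 2×search-indexer for 1935, with 2 GB left unused.
Dropping pdf-renderer frees 5 GB; slotting in log-shipper (7 GB) lifts the total to 1994 at 29 GB.
That's the maximum — no swap from here does better than 1994.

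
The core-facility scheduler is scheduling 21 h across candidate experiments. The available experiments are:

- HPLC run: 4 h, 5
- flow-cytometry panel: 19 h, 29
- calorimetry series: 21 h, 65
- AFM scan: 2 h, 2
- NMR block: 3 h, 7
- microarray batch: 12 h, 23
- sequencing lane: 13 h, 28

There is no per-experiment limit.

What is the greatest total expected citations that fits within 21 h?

By expected citations per h: calorimetry series 3.10, NMR block 2.33, sequencing lane 2.15, microarray batch 1.92 lead.
Calorimetry series uses 21 of the 21 h and totals 65.
Every other selection either busts 21 h or fails to beat 65.

65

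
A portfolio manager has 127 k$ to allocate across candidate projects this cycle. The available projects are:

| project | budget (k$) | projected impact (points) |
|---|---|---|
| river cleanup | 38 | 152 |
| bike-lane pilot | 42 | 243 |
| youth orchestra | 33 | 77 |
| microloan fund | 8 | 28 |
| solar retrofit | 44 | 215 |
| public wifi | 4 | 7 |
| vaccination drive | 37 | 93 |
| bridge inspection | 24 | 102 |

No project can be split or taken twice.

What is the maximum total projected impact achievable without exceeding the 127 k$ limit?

A density-first pass picks bike-lane pilot + microloan fund + solar retrofit + public wifi + bridge inspection — 595 at 122 k$.
The 36 k$ tied up in microloan fund and public wifi and bridge inspection is better spent on river cleanup — total rises to 610 (124 k$).

610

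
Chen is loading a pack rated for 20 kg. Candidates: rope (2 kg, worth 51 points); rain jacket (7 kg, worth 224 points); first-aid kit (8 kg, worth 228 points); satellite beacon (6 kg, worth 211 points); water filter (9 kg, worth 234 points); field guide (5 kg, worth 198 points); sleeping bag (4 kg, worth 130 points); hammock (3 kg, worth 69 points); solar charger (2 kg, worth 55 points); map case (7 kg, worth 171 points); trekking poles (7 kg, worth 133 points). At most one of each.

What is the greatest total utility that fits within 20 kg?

688

A density-first pass picks rope + satellite beacon + field guide + sleeping bag + solar charger — 645 at 19 kg.
The 6 kg tied up in rope and sleeping bag is better spent on rain jacket — total rises to 688 (20 kg).
Nothing else within 20 kg beats 688.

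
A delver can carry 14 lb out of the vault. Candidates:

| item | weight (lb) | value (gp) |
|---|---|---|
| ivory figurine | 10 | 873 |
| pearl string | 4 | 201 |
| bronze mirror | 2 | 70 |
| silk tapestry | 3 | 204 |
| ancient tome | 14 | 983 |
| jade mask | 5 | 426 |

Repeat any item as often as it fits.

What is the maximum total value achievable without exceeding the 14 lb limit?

1077

By value per lb: ivory figurine 87.30, jade mask 85.20, ancient tome 70.21 lead.
Best packing: ivory figurine + silk tapestry — 13 lb, 1077 total.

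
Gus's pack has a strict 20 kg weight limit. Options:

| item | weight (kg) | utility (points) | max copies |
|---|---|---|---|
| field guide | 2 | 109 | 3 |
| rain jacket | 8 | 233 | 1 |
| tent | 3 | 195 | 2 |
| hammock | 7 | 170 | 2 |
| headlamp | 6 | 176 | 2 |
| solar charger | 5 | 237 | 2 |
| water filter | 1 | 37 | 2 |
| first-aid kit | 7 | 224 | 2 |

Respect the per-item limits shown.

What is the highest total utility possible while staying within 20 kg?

1082

Ranking by ratio (utility/kg): tent 65.00, field guide 54.50, solar charger 47.40.
The ratio heuristic lands on 3×field guide + 2×tent + solar charger + 2×water filter (1028) but leaves 1 kg idle.
The 4 kg tied up in field guide and 2×water filter is better spent on solar charger — total rises to 1082 (20 kg).
Nothing else within 20 kg beats 1082.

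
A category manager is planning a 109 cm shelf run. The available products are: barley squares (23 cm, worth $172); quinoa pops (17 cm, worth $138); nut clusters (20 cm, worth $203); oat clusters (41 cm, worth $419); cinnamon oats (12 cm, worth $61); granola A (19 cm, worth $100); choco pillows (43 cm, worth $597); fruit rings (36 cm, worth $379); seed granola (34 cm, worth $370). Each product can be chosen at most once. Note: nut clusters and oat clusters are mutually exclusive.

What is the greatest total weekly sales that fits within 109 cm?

Taking nut clusters + cinnamon oats + choco pillows + seed granola: 109 cm used, 1231 in weekly sales.
Next best is barley squares + oat clusters + choco pillows at 1188 (107 cm) — short by 43.

1231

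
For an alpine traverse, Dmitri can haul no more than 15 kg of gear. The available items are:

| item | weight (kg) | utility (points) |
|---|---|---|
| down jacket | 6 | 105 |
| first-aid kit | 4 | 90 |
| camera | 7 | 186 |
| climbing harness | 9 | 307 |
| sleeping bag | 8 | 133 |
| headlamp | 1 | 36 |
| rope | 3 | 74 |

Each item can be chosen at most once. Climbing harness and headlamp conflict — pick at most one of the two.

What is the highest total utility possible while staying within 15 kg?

Taking down jacket + climbing harness: 15 kg used, 412 in utility.
No other feasible combination exceeds 412.

412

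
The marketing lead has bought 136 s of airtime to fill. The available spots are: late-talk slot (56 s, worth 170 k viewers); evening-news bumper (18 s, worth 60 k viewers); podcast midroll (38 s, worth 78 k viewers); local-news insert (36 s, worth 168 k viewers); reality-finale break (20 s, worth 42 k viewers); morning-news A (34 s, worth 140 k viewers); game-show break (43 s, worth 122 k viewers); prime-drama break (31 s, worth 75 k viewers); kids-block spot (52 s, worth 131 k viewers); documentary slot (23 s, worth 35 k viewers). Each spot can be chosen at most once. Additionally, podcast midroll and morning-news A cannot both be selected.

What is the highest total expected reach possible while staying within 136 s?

Taking evening-news bumper + local-news insert + morning-news A + game-show break: 131 s used, 490 in expected reach.

490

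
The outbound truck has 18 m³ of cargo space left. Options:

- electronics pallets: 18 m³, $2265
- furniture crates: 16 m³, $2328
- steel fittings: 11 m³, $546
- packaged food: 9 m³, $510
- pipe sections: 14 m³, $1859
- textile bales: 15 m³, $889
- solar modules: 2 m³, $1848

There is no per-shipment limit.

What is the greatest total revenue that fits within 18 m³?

16632

Taking 9×solar modules: 18 m³ used, 16632 in revenue.
Every other selection either busts 18 m³ or fails to beat 16632.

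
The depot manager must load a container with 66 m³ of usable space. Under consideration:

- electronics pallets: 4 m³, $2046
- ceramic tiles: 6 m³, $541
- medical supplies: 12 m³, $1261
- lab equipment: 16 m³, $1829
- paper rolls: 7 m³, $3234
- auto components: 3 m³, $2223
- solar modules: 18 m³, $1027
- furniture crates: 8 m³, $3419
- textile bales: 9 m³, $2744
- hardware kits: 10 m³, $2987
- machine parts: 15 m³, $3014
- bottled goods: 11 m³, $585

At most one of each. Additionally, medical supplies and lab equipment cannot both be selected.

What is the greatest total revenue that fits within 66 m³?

Taking electronics pallets + ceramic tiles + paper rolls + auto components + furniture crates + textile bales + hardware kits + machine parts: 62 m³ used, 20208 in revenue.
An exhaustive check of the 4096 subsets confirms 20208.

20208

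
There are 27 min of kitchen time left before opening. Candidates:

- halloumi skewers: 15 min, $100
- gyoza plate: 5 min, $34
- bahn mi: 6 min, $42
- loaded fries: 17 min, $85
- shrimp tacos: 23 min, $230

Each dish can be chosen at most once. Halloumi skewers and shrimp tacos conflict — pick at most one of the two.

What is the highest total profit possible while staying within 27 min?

The ratio ordering already packs tightly: shrimp tacos, 23 min, 230.
The closest alternative, halloumi skewers + gyoza plate + bahn mi, reaches only 176.

230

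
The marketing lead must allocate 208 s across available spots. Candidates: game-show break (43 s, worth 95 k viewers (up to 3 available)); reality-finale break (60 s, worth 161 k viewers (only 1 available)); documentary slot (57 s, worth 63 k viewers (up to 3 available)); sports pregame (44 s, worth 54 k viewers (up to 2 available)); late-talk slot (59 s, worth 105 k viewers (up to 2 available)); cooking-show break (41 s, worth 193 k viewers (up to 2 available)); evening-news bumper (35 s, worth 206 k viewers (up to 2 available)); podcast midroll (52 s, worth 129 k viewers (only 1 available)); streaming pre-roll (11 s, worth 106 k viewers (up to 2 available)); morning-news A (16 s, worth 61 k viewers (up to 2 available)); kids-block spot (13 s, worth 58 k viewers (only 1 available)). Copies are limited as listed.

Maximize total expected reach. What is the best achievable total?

1132

Density check — streaming pre-roll 9.64, evening-news bumper 5.89, cooking-show break 4.71, kids-block spot 4.46 are the best per s.
A density-first pass picks 2×cooking-show break + 2×evening-news bumper + 2×streaming pre-roll + morning-news A + kids-block spot — 1129 at 203 s.
The 13 s tied up in kids-block spot is better spent on morning-news A — total rises to 1132 (206 s).
The spare 2 s is too small for any remaining spot, and no exchange beats 1132.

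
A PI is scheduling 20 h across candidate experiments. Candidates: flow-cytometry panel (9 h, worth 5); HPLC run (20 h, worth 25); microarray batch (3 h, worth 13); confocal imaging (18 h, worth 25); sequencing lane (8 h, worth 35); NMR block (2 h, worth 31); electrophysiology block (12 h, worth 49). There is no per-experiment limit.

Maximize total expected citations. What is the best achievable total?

310

Best packing: 10×NMR block — 20 h, 310 total.
Every other selection either busts 20 h or fails to beat 310.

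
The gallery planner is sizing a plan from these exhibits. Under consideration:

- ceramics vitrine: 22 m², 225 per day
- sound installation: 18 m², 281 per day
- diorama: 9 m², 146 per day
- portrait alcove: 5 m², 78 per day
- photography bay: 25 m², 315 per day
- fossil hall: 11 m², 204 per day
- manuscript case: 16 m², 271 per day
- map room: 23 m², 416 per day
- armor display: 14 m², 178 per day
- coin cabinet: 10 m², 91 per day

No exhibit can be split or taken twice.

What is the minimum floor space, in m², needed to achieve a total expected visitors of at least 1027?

Minimise m² subject to total expected visitors ≥ 1027.
diorama + fossil hall + manuscript case + map room reaches 1037 using 59 m².
No combination under 59 m² hits 1027.

59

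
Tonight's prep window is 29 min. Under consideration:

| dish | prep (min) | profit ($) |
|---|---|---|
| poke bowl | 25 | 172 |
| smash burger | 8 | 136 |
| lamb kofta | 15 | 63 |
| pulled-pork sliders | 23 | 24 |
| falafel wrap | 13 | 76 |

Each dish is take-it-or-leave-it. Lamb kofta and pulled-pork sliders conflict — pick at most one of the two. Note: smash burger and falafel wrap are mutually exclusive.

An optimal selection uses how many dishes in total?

Optimal total is 199.
For example smash burger + lamb kofta achieves it, using 23 min.
Any selection reaching 199 contains exactly 2 dishes.

2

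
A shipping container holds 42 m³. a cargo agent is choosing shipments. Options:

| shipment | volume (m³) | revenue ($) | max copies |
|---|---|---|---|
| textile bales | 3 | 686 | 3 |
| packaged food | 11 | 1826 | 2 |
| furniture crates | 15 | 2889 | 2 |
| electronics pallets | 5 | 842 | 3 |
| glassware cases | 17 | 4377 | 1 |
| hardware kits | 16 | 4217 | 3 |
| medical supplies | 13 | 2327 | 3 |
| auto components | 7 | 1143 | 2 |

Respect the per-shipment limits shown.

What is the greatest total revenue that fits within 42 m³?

A density-first pass picks 3×textile bales + 2×hardware kits — 10492 at 41 m³.
Dropping hardware kits frees 16 m³; slotting in glassware cases (17 m³) lifts the total to 10652 at 42 m³.
That's the maximum — no swap from here does better than 10652.

10652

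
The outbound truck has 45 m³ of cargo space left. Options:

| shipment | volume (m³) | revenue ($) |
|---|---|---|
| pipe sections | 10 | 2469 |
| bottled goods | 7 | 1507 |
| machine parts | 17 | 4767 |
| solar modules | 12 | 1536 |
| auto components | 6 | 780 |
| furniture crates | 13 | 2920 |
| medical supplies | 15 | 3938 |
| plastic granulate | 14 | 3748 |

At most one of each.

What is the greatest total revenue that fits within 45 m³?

Taking the top-ratio shipments first gives pipe sections + machine parts + plastic granulate for 10984 (41 m³).
The 24 m³ tied up in pipe sections and plastic granulate is better spent on furniture crates + medical supplies — total rises to 11625 (45 m³).
Every other selection either busts 45 m³ or fails to beat 11625.

11625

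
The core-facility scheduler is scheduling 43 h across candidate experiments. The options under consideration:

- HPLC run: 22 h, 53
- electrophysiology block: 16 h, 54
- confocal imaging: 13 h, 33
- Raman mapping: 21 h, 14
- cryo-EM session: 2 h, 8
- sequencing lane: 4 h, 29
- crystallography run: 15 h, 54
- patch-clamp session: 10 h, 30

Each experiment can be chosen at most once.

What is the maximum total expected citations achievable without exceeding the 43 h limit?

146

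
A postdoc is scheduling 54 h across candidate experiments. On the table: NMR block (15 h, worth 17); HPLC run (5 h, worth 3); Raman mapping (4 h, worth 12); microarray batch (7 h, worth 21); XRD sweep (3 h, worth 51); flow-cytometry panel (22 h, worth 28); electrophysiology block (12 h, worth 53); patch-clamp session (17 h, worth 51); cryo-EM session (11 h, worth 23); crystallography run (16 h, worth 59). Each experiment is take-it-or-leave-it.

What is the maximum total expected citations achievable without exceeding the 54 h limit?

226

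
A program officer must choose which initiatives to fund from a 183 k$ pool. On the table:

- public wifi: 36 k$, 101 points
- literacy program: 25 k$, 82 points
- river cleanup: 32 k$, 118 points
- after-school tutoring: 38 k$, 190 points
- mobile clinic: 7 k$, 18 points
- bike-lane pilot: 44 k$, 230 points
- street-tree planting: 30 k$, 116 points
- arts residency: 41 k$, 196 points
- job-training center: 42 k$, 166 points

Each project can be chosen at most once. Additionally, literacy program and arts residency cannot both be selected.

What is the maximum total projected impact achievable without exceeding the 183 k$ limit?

800

The ratio ordering already packs tightly: after-school tutoring + mobile clinic + bike-lane pilot + arts residency + job-training center, 172 k$, 800.
That's the maximum — no feasible swap from here does better than 800.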